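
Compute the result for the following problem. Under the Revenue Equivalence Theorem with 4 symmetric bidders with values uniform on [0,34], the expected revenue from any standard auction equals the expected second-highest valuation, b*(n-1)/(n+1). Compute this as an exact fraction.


Step 1: By Revenue Equivalence, expected revenue = b*(n-1)/(n+1)
Step 2: Substituting n = 4, b = 34
Step 3: Revenue = 34*(4-1)/(4+1) = 34*3/5
Step 4: Revenue = 102/5

102/5


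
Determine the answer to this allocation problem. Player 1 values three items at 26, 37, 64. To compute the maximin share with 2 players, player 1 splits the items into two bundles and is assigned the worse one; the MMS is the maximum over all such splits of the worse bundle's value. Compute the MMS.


Step 1: Item values = 26, 37, 64
Step 2: Enumerate all 2-bundle partitions and take the smaller bundle:
  Partition 1: {26} vs {37,64} -> bundles 26, 101; min = 26
  Partition 2: {37} vs {26,64} -> bundles 37, 90; min = 37
  Partition 3: {64} vs {26,37} -> bundles 64, 63; min = 63
Step 3: MMS = max(26, 37, 63) = 63

63


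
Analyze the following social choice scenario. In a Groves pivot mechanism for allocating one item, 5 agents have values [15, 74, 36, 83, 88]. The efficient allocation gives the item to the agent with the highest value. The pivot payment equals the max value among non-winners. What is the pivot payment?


Step 1: The efficient winner is agent 4 with value 88
Step 2: Other agents' values: [15, 74, 36, 83]
Step 3: Pivot payment = max(others) = 83
Step 4: The winner pays 83

83


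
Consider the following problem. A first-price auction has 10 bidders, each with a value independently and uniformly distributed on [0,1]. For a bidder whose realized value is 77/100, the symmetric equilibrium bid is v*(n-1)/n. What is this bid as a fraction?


Step 1: The symmetric BNE bidding function is b(v) = v * (n-1) / n
Step 2: Substitute v = 77/100 and n = 10
Step 3: b = 77/100 * 9/10
Step 4: b = 693/1000

693/1000


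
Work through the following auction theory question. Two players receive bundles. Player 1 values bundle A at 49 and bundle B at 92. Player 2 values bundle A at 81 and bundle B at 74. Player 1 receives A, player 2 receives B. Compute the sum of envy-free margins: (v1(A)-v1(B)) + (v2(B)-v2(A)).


Step 1: Player 1's margin = v1(A) - v1(B) = 49 - 92 = -43
Step 2: Player 2's margin = v2(B) - v2(A) = 74 - 81 = -7
Step 3: Total margin = -43 + -7 = -50

-50


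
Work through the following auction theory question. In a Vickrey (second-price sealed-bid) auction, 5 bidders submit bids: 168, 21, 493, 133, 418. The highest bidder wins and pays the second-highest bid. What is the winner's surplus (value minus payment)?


Step 1: Sort bids in descending order: 493, 418, 168, 133, 21
Step 2: The winning bid is the highest: 493
Step 3: The payment equals the second-highest bid: 418
Step 4: Surplus = winner's bid - payment = 493 - 418 = 75

75


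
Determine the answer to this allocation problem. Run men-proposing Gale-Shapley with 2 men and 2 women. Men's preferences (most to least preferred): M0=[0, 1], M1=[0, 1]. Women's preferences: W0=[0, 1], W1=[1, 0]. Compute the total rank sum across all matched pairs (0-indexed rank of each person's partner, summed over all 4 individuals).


Step 1: Run Gale-Shapley (men propose, women hold best offer):
  M0 proposes to W0; she accepts
  M1 proposes to W0; rejected
  M1 proposes to W1; she accepts
Step 2: Final matching: W0-M0, W1-M1
Step 3: 0-indexed ranks (man's rank of his match, then woman's): 0 + 0 + 1 + 0
Step 4: Total rank sum = 1

1


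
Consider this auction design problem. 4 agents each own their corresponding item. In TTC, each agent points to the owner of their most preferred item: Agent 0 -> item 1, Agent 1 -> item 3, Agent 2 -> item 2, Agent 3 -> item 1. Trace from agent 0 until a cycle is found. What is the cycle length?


Step 1: Trace the pointer graph from agent 0: 0 -> 1 -> 3 -> 1
Step 2: A cycle is detected when we revisit agent 1
Step 3: The cycle is: 1 -> 3 -> 1
Step 4: Cycle length = 2

2


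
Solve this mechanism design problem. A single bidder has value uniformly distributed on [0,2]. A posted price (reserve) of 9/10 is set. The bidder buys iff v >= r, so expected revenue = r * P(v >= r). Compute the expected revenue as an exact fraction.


Step 1: Posted price r = 9/10, value support [0,2]
Step 2: P(v >= r) = (2 - 9/10)/2 = 11/20
Step 3: Expected revenue = r * P(v >= r) = 9/10 * 11/20
Step 4: Revenue = 99/200

99/200


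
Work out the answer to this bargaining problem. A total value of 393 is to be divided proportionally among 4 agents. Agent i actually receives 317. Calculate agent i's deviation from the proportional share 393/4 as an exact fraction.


Step 1: Proportional share = 393/4
Step 2: Agent's actual allocation = 317
Step 3: Excess = 317 - 393/4 = 875/4

875/4


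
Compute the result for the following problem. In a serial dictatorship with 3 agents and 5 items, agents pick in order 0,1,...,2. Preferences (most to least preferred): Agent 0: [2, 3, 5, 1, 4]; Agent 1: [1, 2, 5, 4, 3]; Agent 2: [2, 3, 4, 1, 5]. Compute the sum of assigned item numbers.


Step 1: Agent 0 picks item 2
Step 2: Agent 1 picks item 1
Step 3: Agent 2 picks item 3
Step 4: Sum = 2 + 1 + 3 = 6

6


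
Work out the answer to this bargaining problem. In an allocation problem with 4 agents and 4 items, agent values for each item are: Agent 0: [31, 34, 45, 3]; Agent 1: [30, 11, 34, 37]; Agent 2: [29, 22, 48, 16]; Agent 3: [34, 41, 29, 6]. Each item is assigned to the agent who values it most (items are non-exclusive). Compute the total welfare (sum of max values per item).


Step 1: For each item, find the maximum value among all agents.
Step 2: Item 0 -> Agent 3 (value 34)
Step 3: Item 1 -> Agent 3 (value 41)
Step 4: Item 2 -> Agent 2 (value 48)
Step 5: Item 3 -> Agent 1 (value 37)
Step 6: Total welfare = 34 + 41 + 48 + 37 = 160

160


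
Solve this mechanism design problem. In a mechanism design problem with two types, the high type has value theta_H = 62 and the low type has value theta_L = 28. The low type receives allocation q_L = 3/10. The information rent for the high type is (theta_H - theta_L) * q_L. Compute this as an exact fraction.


Step 1: theta_H - theta_L = 62 - 28 = 34
Step 2: Information rent = (theta_H - theta_L) * q_L
Step 3: = 34 * 3/10
Step 4: = 51/5

51/5


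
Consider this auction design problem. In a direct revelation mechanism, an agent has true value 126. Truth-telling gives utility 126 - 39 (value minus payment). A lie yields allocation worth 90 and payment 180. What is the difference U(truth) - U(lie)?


Step 1: U(truth) = value - payment = 126 - 39 = 87
Step 2: U(lie) = allocation - payment = 90 - 180 = -90
Step 3: IC gap = 87 - (-90) = 177

177


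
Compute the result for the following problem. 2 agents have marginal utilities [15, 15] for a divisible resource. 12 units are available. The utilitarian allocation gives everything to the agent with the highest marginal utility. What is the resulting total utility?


Step 1: The marginal utilities are [15, 15]
Step 2: The highest marginal utility is 15
Step 3: All 12 units go to that agent
Step 4: Total utility = 15 * 12 = 180

180


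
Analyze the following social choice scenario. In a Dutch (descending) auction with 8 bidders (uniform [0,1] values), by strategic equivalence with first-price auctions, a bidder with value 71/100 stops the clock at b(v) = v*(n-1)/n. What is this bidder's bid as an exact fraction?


Step 1: Dutch auctions are strategically equivalent to first-price auctions
Step 2: The equilibrium bid is b(v) = v*(n-1)/n
Step 3: b = 71/100 * 7/8
Step 4: b = 497/800

497/800


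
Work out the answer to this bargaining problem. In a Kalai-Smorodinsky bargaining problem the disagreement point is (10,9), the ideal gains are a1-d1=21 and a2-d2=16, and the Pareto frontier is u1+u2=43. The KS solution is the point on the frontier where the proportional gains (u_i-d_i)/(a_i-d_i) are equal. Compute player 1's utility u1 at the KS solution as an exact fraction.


Step 1: At the KS point, (u1-d1)/r1 = (u2-d2)/r2 = t and u1+u2 = 43
Step 2: u1 = d1 + r1*t and u2 = d2 + r2*t, so (d1 + r1*t) + (d2 + r2*t) = 43
Step 3: t = (43 - 10 - 9)/(21 + 16) = 24/37
Step 4: u1 = d1 + r1*t = 10 + 21 * 24/37 = 874/37
Step 5: (Check: u2 = d2 + r2*t = 717/37; u1+u2 = 874/37 + 717/37 = 43, on the frontier.)

874/37


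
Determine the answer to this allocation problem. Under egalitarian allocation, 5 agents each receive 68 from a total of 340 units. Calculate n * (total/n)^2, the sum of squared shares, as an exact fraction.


Step 1: Each agent's share = 340/5 = 68
Step 2: Square of each share = (68)^2 = 4624
Step 3: Sum of squares = 5 * 4624 = 23120

23120


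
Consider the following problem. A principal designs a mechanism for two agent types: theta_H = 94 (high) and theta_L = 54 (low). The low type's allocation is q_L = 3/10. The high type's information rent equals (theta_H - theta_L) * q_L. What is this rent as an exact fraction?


Step 1: theta_H - theta_L = 94 - 54 = 40
Step 2: Information rent = (theta_H - theta_L) * q_L
Step 3: = 40 * 3/10
Step 4: = 12

12


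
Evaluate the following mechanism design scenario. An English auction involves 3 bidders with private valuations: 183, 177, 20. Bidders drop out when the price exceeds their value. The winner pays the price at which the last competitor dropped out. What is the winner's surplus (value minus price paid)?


Step 1: Identify the highest value: 183
Step 2: Identify the second-highest value: 177
Step 3: The final price = second-highest value = 177
Step 4: Surplus = 183 - 177 = 6

6


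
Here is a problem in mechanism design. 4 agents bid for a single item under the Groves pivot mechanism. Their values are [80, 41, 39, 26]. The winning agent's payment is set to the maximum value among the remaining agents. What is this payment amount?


Step 1: The efficient winner is agent 0 with value 80
Step 2: Other agents' values: [41, 39, 26]
Step 3: Pivot payment = max(others) = 41
Step 4: The winner pays 41

41


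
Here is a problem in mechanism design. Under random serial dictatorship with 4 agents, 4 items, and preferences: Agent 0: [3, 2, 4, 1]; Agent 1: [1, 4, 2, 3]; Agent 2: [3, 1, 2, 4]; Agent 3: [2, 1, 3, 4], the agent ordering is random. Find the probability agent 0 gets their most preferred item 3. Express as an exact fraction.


Step 1: Agent 0 wants item 3
Step 2: There are 24 possible orderings of agents
Step 3: In 12 orderings, agent 0 gets item 3
Step 4: Probability = 12/24 = 1/2

1/2


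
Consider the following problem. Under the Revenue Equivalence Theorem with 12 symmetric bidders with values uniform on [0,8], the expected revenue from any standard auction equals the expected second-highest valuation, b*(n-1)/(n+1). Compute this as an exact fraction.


Step 1: By Revenue Equivalence, expected revenue = b*(n-1)/(n+1)
Step 2: Substituting n = 12, b = 8
Step 3: Revenue = 8*(12-1)/(12+1) = 8*11/13
Step 4: Revenue = 88/13

88/13


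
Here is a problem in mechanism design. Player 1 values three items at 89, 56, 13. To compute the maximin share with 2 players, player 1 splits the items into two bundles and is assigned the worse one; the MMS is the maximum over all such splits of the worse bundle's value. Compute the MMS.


Step 1: Item values = 89, 56, 13
Step 2: Enumerate all 2-bundle partitions and take the smaller bundle:
  Partition 1: {89} vs {56,13} -> bundles 89, 69; min = 69
  Partition 2: {56} vs {89,13} -> bundles 56, 102; min = 56
  Partition 3: {13} vs {89,56} -> bundles 13, 145; min = 13
Step 3: MMS = max(69, 56, 13) = 69

69


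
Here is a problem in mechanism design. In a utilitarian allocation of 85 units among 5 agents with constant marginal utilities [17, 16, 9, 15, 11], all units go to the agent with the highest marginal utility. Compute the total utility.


Step 1: The marginal utilities are [17, 16, 9, 15, 11]
Step 2: The highest marginal utility is 17
Step 3: All 85 units go to that agent
Step 4: Total utility = 17 * 85 = 1445

1445


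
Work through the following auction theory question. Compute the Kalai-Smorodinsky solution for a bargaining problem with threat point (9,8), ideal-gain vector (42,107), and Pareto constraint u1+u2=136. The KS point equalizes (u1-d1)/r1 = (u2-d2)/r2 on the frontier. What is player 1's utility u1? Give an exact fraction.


Step 1: At the KS point, (u1-d1)/r1 = (u2-d2)/r2 = t and u1+u2 = 136
Step 2: u1 = d1 + r1*t and u2 = d2 + r2*t, so (d1 + r1*t) + (d2 + r2*t) = 136
Step 3: t = (136 - 9 - 8)/(42 + 107) = 119/149
Step 4: u1 = d1 + r1*t = 9 + 42 * 119/149 = 6339/149
Step 5: (Check: u2 = d2 + r2*t = 13925/149; u1+u2 = 6339/149 + 13925/149 = 136, on the frontier.)

6339/149


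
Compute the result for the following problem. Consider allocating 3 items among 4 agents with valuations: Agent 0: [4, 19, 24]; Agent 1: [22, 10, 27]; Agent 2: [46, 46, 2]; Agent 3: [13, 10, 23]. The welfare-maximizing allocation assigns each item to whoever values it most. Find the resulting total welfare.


Step 1: For each item, find the maximum value among all agents.
Step 2: Item 0 -> Agent 2 (value 46)
Step 3: Item 1 -> Agent 2 (value 46)
Step 4: Item 2 -> Agent 1 (value 27)
Step 5: Total welfare = 46 + 46 + 27 = 119

119


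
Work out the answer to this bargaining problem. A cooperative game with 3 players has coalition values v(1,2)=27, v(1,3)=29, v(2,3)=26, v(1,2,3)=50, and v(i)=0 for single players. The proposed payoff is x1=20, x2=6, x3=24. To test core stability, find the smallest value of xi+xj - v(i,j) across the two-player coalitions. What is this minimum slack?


Step 1: Slack for coalition (1,2): x1+x2 - v12 = 26 - 27 = -1
Step 2: Slack for coalition (1,3): x1+x3 - v13 = 44 - 29 = 15
Step 3: Slack for coalition (2,3): x2+x3 - v23 = 30 - 26 = 4
Step 4: Minimum slack = min(-1, 15, 4) = -1, attained by (1,2); coalition (1,2) can block (slack < 0), so the allocation is not in the core

-1


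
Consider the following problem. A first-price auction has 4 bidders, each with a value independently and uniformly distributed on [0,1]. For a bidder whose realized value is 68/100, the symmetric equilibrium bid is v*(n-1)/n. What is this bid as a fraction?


Step 1: The symmetric BNE bidding function is b(v) = v * (n-1) / n
Step 2: Substitute v = 17/25 and n = 4
Step 3: b = 17/25 * 3/4
Step 4: b = 51/100

51/100


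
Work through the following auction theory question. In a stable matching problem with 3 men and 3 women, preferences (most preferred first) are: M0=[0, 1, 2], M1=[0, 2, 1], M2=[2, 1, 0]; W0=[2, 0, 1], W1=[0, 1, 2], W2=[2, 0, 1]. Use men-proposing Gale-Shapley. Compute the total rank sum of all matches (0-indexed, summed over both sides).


Step 1: Run Gale-Shapley (men propose, women hold best offer):
  M0 proposes to W0; she accepts
  M1 proposes to W0; rejected
  M1 proposes to W2; she accepts
  M2 proposes to W2; she switches from M1
  M1 proposes to W1; she accepts
Step 2: Final matching: W0-M0, W1-M1, W2-M2
Step 3: 0-indexed ranks (man's rank of his match, then woman's): 0 + 1 + 2 + 1 + 0 + 0
Step 4: Total rank sum = 4

4


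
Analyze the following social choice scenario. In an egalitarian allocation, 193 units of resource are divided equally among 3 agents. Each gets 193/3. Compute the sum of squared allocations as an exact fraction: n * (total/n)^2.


Step 1: Each agent's share = 193/3
Step 2: Square of each share = (193/3)^2 = 37249/9
Step 3: Sum of squares = 3 * 37249/9 = 37249/3

37249/3


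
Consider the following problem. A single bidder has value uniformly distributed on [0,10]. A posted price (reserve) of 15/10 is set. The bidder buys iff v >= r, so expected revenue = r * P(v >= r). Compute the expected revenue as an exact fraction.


Step 1: Posted price r = 3/2, value support [0,10]
Step 2: P(v >= r) = (10 - 3/2)/10 = 17/20
Step 3: Expected revenue = r * P(v >= r) = 3/2 * 17/20
Step 4: Revenue = 51/40

51/40


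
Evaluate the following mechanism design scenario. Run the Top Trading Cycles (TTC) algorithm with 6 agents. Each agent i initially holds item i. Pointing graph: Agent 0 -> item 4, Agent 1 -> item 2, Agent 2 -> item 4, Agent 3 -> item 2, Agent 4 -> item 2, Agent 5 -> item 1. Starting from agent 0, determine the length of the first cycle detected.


Step 1: Trace the pointer graph from agent 0: 0 -> 4 -> 2 -> 4
Step 2: A cycle is detected when we revisit agent 4
Step 3: The cycle is: 4 -> 2 -> 4
Step 4: Cycle length = 2

2


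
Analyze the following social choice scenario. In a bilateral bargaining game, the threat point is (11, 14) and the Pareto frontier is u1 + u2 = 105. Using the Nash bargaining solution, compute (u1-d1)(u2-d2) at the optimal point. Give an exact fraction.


Step 1: The Nash solution splits surplus symmetrically above the disagreement point
Step 2: u1 = (total + d1 - d2)/2 = (105 + 11 - 14)/2 = 51
Step 3: u2 = (total - d1 + d2)/2 = (105 - 11 + 14)/2 = 54
Step 4: Nash product = (51 - 11) * (54 - 14)
Step 5: = 40 * 40 = 1600

1600


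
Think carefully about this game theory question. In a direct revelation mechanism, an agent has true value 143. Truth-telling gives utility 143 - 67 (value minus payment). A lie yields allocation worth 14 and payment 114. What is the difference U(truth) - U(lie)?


Step 1: U(truth) = value - payment = 143 - 67 = 76
Step 2: U(lie) = allocation - payment = 14 - 114 = -100
Step 3: IC gap = 76 - (-100) = 176

176


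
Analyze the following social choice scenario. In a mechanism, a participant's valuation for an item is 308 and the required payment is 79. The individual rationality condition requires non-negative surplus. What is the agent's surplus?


Step 1: Surplus = value - payment = 308 - 79 = 229
Step 2: IR is satisfied (surplus >= 0)

229


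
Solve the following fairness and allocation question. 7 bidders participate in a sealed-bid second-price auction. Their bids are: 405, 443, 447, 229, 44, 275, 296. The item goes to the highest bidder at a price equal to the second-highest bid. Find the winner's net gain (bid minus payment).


Step 1: Sort bids in descending order: 447, 443, 405, 296, 275, 229, 44
Step 2: The winning bid is the highest: 447
Step 3: The payment equals the second-highest bid: 443
Step 4: Surplus = winner's bid - payment = 447 - 443 = 4

4


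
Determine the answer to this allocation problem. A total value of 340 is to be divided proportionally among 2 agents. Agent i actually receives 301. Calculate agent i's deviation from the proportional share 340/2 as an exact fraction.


Step 1: Proportional share = 340/2 = 170
Step 2: Agent's actual allocation = 301
Step 3: Excess = 301 - 170 = 131

131


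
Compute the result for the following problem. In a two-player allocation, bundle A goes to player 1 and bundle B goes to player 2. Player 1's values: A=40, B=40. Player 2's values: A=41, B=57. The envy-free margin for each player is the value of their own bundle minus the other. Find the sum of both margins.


Step 1: Player 1's margin = v1(A) - v1(B) = 40 - 40 = 0
Step 2: Player 2's margin = v2(B) - v2(A) = 57 - 41 = 16
Step 3: Total margin = 0 + 16 = 16

16


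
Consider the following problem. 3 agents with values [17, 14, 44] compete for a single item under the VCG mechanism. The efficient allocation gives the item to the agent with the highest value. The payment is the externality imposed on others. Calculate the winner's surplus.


Step 1: The winner is the agent with the highest value: agent 2 with value 44
Step 2: Values of other agents: [17, 14]
Step 3: VCG payment = max of others' values = 17
Step 4: Surplus = 44 - 17 = 27

27


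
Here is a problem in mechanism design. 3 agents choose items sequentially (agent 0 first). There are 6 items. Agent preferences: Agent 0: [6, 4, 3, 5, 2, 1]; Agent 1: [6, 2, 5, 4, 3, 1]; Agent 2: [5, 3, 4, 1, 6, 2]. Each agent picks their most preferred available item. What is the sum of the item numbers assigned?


Step 1: Agent 0 picks item 6
Step 2: Agent 1 picks item 2
Step 3: Agent 2 picks item 5
Step 4: Sum = 6 + 2 + 5 = 13

13


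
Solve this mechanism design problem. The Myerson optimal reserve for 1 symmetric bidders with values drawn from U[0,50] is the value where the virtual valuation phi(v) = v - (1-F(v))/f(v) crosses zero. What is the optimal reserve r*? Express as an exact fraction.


Step 1: For U[0,50], F(v) = v/50 and f(v) = 1/50
Step 2: phi(v) = v - (1 - v/50)/(1/50) = v - (50 - v) = 2v - 50
Step 3: Set phi(r*) = 0: 2r* - 50 = 0
Step 4: r* = 50/2 = 25 (the number of bidders n = 1 does not enter)

25


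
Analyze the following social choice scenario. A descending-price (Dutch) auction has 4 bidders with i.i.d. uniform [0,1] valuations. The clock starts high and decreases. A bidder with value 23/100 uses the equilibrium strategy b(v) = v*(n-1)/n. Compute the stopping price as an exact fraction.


Step 1: Dutch auctions are strategically equivalent to first-price auctions
Step 2: The equilibrium bid is b(v) = v*(n-1)/n
Step 3: b = 23/100 * 3/4
Step 4: b = 69/400

69/400


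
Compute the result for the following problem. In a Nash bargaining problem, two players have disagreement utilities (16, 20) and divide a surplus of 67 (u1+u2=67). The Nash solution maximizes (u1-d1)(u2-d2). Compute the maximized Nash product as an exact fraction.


Step 1: The Nash solution splits surplus symmetrically above the disagreement point
Step 2: u1 = (total + d1 - d2)/2 = (67 + 16 - 20)/2 = 63/2
Step 3: u2 = (total - d1 + d2)/2 = (67 - 16 + 20)/2 = 71/2
Step 4: Nash product = (63/2 - 16) * (71/2 - 20)
Step 5: = 31/2 * 31/2 = 961/4

961/4


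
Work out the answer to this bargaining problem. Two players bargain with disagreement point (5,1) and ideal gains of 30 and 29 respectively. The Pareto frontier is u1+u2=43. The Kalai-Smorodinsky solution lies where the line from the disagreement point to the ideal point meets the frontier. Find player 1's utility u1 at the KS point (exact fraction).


Step 1: At the KS point, (u1-d1)/r1 = (u2-d2)/r2 = t and u1+u2 = 43
Step 2: u1 = d1 + r1*t and u2 = d2 + r2*t, so (d1 + r1*t) + (d2 + r2*t) = 43
Step 3: t = (43 - 5 - 1)/(30 + 29) = 37/59
Step 4: u1 = d1 + r1*t = 5 + 30 * 37/59 = 1405/59
Step 5: (Check: u2 = d2 + r2*t = 1132/59; u1+u2 = 1405/59 + 1132/59 = 43, on the frontier.)

1405/59


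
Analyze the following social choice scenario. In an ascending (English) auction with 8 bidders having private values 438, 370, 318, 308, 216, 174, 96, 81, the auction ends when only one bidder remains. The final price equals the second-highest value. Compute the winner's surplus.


Step 1: Identify the highest value: 438
Step 2: Identify the second-highest value: 370
Step 3: The final price = second-highest value = 370
Step 4: Surplus = 438 - 370 = 68

68


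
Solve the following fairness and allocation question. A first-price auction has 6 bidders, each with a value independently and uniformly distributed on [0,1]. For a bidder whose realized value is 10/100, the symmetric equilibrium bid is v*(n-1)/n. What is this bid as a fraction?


Step 1: The symmetric BNE bidding function is b(v) = v * (n-1) / n
Step 2: Substitute v = 1/10 and n = 6
Step 3: b = 1/10 * 5/6
Step 4: b = 1/12

1/12


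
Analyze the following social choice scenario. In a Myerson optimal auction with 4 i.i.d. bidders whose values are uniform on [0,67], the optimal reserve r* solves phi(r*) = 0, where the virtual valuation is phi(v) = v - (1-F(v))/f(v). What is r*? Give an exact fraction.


Step 1: For U[0,67], F(v) = v/67 and f(v) = 1/67
Step 2: phi(v) = v - (1 - v/67)/(1/67) = v - (67 - v) = 2v - 67
Step 3: Set phi(r*) = 0: 2r* - 67 = 0
Step 4: r* = 67/2 (the number of bidders n = 4 does not enter)

67/2


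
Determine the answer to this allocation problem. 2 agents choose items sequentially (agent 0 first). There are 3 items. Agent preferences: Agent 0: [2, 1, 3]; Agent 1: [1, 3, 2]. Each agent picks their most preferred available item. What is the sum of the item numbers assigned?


Step 1: Agent 0 picks item 2
Step 2: Agent 1 picks item 1
Step 3: Sum = 2 + 1 = 3

3


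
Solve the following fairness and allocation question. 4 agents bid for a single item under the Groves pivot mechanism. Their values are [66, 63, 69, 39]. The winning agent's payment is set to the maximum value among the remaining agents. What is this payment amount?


Step 1: The efficient winner is agent 2 with value 69
Step 2: Other agents' values: [66, 63, 39]
Step 3: Pivot payment = max(others) = 66
Step 4: The winner pays 66

66


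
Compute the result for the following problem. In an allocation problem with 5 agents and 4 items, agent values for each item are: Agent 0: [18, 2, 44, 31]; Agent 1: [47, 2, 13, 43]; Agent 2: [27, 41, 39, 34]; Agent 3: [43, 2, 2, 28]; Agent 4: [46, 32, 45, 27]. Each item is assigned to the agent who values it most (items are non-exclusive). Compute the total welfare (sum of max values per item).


Step 1: For each item, find the maximum value among all agents.
Step 2: Item 0 -> Agent 1 (value 47)
Step 3: Item 1 -> Agent 2 (value 41)
Step 4: Item 2 -> Agent 4 (value 45)
Step 5: Item 3 -> Agent 1 (value 43)
Step 6: Total welfare = 47 + 41 + 45 + 43 = 176

176


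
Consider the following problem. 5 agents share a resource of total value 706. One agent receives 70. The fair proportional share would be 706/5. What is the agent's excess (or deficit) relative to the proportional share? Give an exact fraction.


Step 1: Proportional share = 706/5
Step 2: Agent's actual allocation = 70
Step 3: Excess = 70 - 706/5 = -356/5

-356/5


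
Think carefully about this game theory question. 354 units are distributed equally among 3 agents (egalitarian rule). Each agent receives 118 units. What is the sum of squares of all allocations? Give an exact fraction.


Step 1: Each agent's share = 354/3 = 118
Step 2: Square of each share = (118)^2 = 13924
Step 3: Sum of squares = 3 * 13924 = 41772

41772


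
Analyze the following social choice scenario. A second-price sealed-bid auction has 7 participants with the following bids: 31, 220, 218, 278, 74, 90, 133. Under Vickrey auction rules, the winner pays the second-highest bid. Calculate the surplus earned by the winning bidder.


Step 1: Sort bids in descending order: 278, 220, 218, 133, 90, 74, 31
Step 2: The winning bid is the highest: 278
Step 3: The payment equals the second-highest bid: 220
Step 4: Surplus = winner's bid - payment = 278 - 220 = 58

58


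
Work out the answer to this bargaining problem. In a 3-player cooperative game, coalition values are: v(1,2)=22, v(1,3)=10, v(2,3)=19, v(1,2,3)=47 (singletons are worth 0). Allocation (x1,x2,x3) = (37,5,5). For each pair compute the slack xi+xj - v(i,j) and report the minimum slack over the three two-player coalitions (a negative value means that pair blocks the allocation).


Step 1: Slack for coalition (1,2): x1+x2 - v12 = 42 - 22 = 20
Step 2: Slack for coalition (1,3): x1+x3 - v13 = 42 - 10 = 32
Step 3: Slack for coalition (2,3): x2+x3 - v23 = 10 - 19 = -9
Step 4: Minimum slack = min(20, 32, -9) = -9, attained by (2,3); coalition (2,3) can block (slack < 0), so the allocation is not in the core

-9


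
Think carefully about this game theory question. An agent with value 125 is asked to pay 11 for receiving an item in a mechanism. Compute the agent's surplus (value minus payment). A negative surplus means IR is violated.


Step 1: Surplus = value - payment = 125 - 11 = 114
Step 2: IR is satisfied (surplus >= 0)

114


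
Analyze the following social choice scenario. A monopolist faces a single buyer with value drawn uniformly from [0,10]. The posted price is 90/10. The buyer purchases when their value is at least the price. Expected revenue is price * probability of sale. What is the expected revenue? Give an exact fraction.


Step 1: Posted price r = 9, value support [0,10]
Step 2: P(v >= r) = (10 - 9)/10 = 1/10
Step 3: Expected revenue = r * P(v >= r) = 9 * 1/10
Step 4: Revenue = 9/10

9/10


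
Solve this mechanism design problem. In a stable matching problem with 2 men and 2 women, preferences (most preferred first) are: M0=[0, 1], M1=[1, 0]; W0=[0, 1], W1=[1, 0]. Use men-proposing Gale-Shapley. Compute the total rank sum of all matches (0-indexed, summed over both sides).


Step 1: Run Gale-Shapley (men propose, women hold best offer):
  M0 proposes to W0; she accepts
  M1 proposes to W1; she accepts
Step 2: Final matching: W0-M0, W1-M1
Step 3: 0-indexed ranks (man's rank of his match, then woman's): 0 + 0 + 0 + 0
Step 4: Total rank sum = 0

0


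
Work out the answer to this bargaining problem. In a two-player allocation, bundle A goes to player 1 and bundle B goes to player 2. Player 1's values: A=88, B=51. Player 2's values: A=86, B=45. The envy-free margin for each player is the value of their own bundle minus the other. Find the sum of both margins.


Step 1: Player 1's margin = v1(A) - v1(B) = 88 - 51 = 37
Step 2: Player 2's margin = v2(B) - v2(A) = 45 - 86 = -41
Step 3: Total margin = 37 + -41 = -4

-4


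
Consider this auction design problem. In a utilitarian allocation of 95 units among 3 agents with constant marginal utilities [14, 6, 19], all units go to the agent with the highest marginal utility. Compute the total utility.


Step 1: The marginal utilities are [14, 6, 19]
Step 2: The highest marginal utility is 19
Step 3: All 95 units go to that agent
Step 4: Total utility = 19 * 95 = 1805

1805


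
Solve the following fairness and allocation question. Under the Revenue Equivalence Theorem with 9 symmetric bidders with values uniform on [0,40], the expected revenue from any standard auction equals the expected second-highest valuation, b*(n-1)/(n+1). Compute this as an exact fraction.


Step 1: By Revenue Equivalence, expected revenue = b*(n-1)/(n+1)
Step 2: Substituting n = 9, b = 40
Step 3: Revenue = 40*(9-1)/(9+1) = 40*8/10
Step 4: Revenue = 320/10 = 32

32


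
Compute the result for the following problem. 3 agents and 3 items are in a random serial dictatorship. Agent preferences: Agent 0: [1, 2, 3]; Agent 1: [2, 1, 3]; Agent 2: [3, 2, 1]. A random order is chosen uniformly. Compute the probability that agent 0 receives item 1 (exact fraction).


Step 1: Agent 0 wants item 1
Step 2: There are 6 possible orderings of agents
Step 3: In 6 orderings, agent 0 gets item 1
Step 4: Probability = 6/6 = 1

1


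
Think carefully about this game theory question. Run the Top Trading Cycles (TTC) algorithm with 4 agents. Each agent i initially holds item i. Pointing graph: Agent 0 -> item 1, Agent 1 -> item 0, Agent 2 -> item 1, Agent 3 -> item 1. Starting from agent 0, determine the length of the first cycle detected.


Step 1: Trace the pointer graph from agent 0: 0 -> 1 -> 0
Step 2: A cycle is detected when we revisit agent 0
Step 3: The cycle is: 0 -> 1 -> 0
Step 4: Cycle length = 2

2


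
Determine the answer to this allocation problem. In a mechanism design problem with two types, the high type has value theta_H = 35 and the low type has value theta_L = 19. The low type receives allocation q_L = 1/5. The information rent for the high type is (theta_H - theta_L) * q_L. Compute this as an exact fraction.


Step 1: theta_H - theta_L = 35 - 19 = 16
Step 2: Information rent = (theta_H - theta_L) * q_L
Step 3: = 16 * 1/5
Step 4: = 16/5

16/5


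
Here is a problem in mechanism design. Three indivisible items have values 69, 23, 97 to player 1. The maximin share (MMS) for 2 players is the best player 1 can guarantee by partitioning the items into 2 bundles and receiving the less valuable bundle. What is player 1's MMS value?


Step 1: Item values = 69, 23, 97
Step 2: Enumerate all 2-bundle partitions and take the smaller bundle:
  Partition 1: {69} vs {23,97} -> bundles 69, 120; min = 69
  Partition 2: {23} vs {69,97} -> bundles 23, 166; min = 23
  Partition 3: {97} vs {69,23} -> bundles 97, 92; min = 92
Step 3: MMS = max(69, 23, 92) = 92

92


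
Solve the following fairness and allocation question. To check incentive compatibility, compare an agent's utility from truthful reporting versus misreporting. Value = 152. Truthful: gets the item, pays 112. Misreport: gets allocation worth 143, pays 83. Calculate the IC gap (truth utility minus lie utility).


Step 1: U(truth) = value - payment = 152 - 112 = 40
Step 2: U(lie) = allocation - payment = 143 - 83 = 60
Step 3: IC gap = 40 - 60 = -20

-20


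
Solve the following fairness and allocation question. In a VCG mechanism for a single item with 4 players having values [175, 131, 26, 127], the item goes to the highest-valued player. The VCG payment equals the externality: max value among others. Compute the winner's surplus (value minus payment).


Step 1: The winner is the agent with the highest value: agent 0 with value 175
Step 2: Values of other agents: [131, 26, 127]
Step 3: VCG payment = max of others' values = 131
Step 4: Surplus = 175 - 131 = 44

44


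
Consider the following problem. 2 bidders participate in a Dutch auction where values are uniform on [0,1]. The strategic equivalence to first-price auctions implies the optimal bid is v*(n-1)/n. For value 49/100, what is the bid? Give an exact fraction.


Step 1: Dutch auctions are strategically equivalent to first-price auctions
Step 2: The equilibrium bid is b(v) = v*(n-1)/n
Step 3: b = 49/100 * 1/2
Step 4: b = 49/200

49/200


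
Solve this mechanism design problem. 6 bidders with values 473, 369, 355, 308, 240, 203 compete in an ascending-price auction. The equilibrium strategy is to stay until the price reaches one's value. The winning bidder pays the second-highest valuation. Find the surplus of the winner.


Step 1: Identify the highest value: 473
Step 2: Identify the second-highest value: 369
Step 3: The final price = second-highest value = 369
Step 4: Surplus = 473 - 369 = 104

104


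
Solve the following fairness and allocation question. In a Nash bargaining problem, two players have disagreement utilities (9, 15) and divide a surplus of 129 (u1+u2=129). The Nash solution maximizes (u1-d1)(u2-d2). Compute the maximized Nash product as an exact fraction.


Step 1: The Nash solution splits surplus symmetrically above the disagreement point
Step 2: u1 = (total + d1 - d2)/2 = (129 + 9 - 15)/2 = 123/2
Step 3: u2 = (total - d1 + d2)/2 = (129 - 9 + 15)/2 = 135/2
Step 4: Nash product = (123/2 - 9) * (135/2 - 15)
Step 5: = 105/2 * 105/2 = 11025/4

11025/4


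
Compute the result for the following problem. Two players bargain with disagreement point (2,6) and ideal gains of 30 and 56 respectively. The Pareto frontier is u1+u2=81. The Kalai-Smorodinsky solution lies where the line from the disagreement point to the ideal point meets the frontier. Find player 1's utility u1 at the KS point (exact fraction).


Step 1: At the KS point, (u1-d1)/r1 = (u2-d2)/r2 = t and u1+u2 = 81
Step 2: u1 = d1 + r1*t and u2 = d2 + r2*t, so (d1 + r1*t) + (d2 + r2*t) = 81
Step 3: t = (81 - 2 - 6)/(30 + 56) = 73/86
Step 4: u1 = d1 + r1*t = 2 + 30 * 73/86 = 1181/43
Step 5: (Check: u2 = d2 + r2*t = 2302/43; u1+u2 = 1181/43 + 2302/43 = 81, on the frontier.)

1181/43


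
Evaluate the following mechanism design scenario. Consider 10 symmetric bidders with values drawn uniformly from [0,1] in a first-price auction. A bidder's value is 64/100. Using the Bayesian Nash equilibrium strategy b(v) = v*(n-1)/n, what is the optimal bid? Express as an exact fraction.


Step 1: The symmetric BNE bidding function is b(v) = v * (n-1) / n
Step 2: Substitute v = 16/25 and n = 10
Step 3: b = 16/25 * 9/10
Step 4: b = 72/125

72/125


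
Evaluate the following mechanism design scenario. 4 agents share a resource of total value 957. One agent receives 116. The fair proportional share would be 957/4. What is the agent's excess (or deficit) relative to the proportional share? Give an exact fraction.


Step 1: Proportional share = 957/4
Step 2: Agent's actual allocation = 116
Step 3: Excess = 116 - 957/4 = -493/4

-493/4


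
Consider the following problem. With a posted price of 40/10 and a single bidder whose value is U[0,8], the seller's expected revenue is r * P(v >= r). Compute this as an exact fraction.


Step 1: Posted price r = 4, value support [0,8]
Step 2: P(v >= r) = (8 - 4)/8 = 1/2
Step 3: Expected revenue = r * P(v >= r) = 4 * 1/2
Step 4: Revenue = 2

2


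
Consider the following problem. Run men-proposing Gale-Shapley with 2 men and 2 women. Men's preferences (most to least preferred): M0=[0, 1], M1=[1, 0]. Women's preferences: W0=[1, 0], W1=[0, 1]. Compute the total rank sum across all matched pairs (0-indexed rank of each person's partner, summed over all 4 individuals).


Step 1: Run Gale-Shapley (men propose, women hold best offer):
  M0 proposes to W0; she accepts
  M1 proposes to W1; she accepts
Step 2: Final matching: W0-M0, W1-M1
Step 3: 0-indexed ranks (man's rank of his match, then woman's): 0 + 1 + 0 + 1
Step 4: Total rank sum = 2

2


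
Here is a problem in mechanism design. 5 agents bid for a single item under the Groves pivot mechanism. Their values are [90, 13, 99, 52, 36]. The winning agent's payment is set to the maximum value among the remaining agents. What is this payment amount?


Step 1: The efficient winner is agent 2 with value 99
Step 2: Other agents' values: [90, 13, 52, 36]
Step 3: Pivot payment = max(others) = 90
Step 4: The winner pays 90

90


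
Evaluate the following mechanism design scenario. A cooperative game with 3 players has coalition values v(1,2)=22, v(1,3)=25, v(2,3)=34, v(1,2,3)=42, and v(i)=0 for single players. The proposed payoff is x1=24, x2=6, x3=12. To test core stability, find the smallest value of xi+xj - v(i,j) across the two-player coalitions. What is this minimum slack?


Step 1: Slack for coalition (1,2): x1+x2 - v12 = 30 - 22 = 8
Step 2: Slack for coalition (1,3): x1+x3 - v13 = 36 - 25 = 11
Step 3: Slack for coalition (2,3): x2+x3 - v23 = 18 - 34 = -16
Step 4: Minimum slack = min(8, 11, -16) = -16, attained by (2,3); coalition (2,3) can block (slack < 0), so the allocation is not in the core

-16


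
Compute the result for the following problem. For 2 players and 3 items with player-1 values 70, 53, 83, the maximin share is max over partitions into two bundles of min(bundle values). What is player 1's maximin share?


Step 1: Item values = 70, 53, 83
Step 2: Enumerate all 2-bundle partitions and take the smaller bundle:
  Partition 1: {70} vs {53,83} -> bundles 70, 136; min = 70
  Partition 2: {53} vs {70,83} -> bundles 53, 153; min = 53
  Partition 3: {83} vs {70,53} -> bundles 83, 123; min = 83
Step 3: MMS = max(70, 53, 83) = 83

83


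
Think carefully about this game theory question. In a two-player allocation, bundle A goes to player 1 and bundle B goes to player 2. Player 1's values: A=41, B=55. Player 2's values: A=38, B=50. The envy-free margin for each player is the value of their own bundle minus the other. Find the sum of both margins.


Step 1: Player 1's margin = v1(A) - v1(B) = 41 - 55 = -14
Step 2: Player 2's margin = v2(B) - v2(A) = 50 - 38 = 12
Step 3: Total margin = -14 + 12 = -2

-2


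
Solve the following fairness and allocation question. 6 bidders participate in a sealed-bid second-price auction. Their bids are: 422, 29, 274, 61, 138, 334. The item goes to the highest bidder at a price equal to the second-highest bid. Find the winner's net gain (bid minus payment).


Step 1: Sort bids in descending order: 422, 334, 274, 138, 61, 29
Step 2: The winning bid is the highest: 422
Step 3: The payment equals the second-highest bid: 334
Step 4: Surplus = winner's bid - payment = 422 - 334 = 88

88


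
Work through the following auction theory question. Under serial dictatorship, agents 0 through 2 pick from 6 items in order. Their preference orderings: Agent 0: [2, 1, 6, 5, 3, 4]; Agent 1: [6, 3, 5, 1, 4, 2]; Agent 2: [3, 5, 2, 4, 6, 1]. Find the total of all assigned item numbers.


Step 1: Agent 0 picks item 2
Step 2: Agent 1 picks item 6
Step 3: Agent 2 picks item 3
Step 4: Sum = 2 + 6 + 3 = 11

11
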